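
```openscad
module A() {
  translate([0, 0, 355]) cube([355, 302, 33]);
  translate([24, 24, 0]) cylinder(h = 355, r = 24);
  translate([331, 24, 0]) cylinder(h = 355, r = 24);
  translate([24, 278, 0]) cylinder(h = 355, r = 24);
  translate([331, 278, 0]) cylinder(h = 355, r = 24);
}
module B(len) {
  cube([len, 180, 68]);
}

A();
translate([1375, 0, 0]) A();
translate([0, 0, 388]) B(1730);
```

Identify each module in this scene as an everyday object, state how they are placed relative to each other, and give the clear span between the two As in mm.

Second stool starts at x = 1375; first ends at x = 355; clear span = 1375 − 355 = 1020 mm.

A is a stool. B is a beam. A beam spans the tops of two stools. The clear span between the two stools is 1020 mm.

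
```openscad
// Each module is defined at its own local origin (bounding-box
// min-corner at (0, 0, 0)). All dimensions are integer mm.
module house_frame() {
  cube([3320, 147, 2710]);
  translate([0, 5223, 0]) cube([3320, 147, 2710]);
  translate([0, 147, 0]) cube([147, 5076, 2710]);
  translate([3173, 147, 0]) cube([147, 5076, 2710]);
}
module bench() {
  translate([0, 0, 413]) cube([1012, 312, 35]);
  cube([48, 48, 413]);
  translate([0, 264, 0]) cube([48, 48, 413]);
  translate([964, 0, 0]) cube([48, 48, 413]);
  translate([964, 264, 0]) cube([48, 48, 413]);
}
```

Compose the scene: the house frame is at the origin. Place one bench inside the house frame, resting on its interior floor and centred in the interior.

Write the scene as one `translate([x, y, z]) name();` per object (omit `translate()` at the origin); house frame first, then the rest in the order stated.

house_frame();
translate([1154, 2529, 0]) bench();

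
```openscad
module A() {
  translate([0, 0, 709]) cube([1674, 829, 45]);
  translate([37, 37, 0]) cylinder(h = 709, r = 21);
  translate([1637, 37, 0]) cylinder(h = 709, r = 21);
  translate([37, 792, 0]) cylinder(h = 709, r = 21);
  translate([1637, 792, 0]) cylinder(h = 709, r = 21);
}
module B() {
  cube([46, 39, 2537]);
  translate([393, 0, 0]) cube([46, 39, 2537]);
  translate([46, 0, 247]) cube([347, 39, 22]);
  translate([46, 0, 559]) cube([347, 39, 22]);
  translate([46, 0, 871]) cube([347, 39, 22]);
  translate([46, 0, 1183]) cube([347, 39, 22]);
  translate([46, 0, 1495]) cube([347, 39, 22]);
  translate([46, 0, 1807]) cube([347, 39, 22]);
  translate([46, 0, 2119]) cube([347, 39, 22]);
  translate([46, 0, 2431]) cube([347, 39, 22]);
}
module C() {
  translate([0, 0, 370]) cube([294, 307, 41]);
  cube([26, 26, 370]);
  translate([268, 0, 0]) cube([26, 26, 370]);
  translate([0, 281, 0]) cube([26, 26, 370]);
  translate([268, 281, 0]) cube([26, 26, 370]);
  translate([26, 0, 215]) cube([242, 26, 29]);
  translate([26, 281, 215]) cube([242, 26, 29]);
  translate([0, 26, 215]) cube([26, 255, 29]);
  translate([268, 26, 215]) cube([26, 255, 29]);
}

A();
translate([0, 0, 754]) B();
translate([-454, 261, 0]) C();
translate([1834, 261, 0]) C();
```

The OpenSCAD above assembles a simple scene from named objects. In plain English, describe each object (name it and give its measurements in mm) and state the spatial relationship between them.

A is a table: top 1674 mm (x) × 829 mm (y), 45 mm thick, upper face at z = 754 mm, on four round legs of 42 mm diameter, each leg's bounding box inset 16 mm from the nearest pair of top edges, running from z = 0 to the bottom of the top.

B is a wooden ladder with two side rails of 46×39 mm section and 2537 mm height, set 439 mm apart overall. Between them run 8 rectangular rungs (39 mm deep, 22 mm thick), front faces flush with the rails' −y face. The bottom of the first rung is 247 mm above the floor and each subsequent rung is 312 mm higher than the one below.

C is a simple wooden stool: a rectangular seat 294 mm (x) by 307 mm (y), 41 mm thick, top face at z = 411 mm, on four square legs, each 26×26 mm in cross-section. The legs rest on z = 0, each flush with a corner of the seat. Four stretchers, 26 mm wide and 29 mm tall, connect adjacent legs with their undersides at z = 215 mm, each running between the inner faces of the legs it joins and aligned with the legs' outer faces on the other axis.

The ladder is on top of the table. Two stools sit around the table at the −x, +x sides.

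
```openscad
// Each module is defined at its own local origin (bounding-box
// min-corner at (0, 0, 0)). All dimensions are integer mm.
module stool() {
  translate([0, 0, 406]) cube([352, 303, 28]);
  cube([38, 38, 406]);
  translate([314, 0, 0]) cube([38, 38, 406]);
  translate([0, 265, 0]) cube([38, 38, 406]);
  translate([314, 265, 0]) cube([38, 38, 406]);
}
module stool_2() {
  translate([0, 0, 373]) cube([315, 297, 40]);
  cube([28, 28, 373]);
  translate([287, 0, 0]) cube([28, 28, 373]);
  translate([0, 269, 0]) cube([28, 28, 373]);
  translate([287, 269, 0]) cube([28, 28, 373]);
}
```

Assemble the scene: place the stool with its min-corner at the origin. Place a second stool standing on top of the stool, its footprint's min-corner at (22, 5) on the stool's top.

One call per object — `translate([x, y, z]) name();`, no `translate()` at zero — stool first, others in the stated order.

stool();
translate([22, 5, 434]) stool_2();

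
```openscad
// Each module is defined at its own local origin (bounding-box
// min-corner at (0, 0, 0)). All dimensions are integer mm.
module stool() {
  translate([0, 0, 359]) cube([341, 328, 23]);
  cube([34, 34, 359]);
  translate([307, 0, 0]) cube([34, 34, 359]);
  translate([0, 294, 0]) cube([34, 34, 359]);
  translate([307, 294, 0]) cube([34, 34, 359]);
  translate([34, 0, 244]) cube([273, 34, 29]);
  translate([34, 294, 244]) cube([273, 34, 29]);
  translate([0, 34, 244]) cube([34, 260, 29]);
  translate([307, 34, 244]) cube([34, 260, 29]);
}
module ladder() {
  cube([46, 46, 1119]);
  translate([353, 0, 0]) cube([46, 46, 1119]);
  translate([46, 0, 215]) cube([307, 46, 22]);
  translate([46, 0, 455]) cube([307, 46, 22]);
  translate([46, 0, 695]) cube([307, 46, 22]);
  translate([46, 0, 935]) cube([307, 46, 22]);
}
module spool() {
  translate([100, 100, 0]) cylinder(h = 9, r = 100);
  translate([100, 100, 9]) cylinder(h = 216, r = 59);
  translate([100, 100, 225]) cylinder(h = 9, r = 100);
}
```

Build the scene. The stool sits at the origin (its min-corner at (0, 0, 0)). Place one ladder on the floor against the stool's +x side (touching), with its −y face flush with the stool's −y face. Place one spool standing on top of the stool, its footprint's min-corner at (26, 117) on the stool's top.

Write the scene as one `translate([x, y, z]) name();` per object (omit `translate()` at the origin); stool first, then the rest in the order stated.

stool();
translate([341, 0, 0]) ladder();
translate([26, 117, 382]) spool();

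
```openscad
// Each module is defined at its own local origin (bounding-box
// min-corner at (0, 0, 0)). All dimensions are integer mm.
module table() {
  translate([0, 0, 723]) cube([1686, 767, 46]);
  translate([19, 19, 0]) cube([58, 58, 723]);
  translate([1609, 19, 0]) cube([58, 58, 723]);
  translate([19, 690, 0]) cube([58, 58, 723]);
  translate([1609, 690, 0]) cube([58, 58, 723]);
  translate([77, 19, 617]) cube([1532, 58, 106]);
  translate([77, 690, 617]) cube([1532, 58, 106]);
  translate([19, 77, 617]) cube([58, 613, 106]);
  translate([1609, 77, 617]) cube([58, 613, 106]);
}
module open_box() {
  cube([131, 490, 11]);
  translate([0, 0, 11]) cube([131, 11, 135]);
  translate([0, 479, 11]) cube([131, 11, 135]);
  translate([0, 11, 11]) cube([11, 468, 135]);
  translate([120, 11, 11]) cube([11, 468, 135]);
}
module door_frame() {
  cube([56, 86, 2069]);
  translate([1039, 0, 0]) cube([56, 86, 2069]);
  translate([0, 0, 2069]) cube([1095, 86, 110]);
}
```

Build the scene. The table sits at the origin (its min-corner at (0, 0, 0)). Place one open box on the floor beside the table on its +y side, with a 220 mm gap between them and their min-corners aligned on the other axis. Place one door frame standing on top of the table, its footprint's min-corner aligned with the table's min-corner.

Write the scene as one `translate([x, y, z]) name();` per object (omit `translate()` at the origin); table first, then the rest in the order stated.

table();
translate([0, 987, 0]) open_box();
translate([0, 0, 769]) door_frame();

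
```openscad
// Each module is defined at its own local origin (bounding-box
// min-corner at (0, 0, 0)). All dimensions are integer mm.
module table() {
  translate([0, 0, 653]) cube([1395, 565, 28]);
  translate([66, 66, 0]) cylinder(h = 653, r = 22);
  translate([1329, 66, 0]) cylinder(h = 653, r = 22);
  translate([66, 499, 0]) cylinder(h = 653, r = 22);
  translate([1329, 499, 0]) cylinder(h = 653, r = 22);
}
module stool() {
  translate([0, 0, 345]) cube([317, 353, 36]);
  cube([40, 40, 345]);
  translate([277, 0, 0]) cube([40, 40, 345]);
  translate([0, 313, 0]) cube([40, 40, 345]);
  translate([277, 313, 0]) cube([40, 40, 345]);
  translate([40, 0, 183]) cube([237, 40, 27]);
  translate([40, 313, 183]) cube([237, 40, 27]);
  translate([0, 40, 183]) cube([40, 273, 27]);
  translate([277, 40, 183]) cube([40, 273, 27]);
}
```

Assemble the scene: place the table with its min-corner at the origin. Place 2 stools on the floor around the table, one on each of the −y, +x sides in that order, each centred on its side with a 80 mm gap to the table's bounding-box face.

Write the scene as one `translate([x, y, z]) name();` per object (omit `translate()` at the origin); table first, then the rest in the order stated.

table();
translate([539, -433, 0]) stool();
translate([1475, 106, 0]) stool();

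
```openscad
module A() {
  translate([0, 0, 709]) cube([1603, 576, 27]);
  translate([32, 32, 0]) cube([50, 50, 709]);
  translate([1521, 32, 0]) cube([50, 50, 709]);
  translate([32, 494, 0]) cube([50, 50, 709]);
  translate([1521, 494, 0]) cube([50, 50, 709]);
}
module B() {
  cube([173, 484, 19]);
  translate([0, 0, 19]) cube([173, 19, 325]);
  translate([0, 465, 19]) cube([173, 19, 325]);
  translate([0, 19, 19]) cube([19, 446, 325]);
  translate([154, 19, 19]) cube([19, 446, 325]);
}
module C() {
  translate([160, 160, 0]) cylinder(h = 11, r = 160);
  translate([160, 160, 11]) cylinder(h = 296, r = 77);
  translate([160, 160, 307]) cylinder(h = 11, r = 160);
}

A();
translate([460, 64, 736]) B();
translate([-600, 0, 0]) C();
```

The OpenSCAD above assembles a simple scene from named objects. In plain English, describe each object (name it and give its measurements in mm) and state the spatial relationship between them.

A is a rectangular dining table. The top is 1603×576×27 mm with its upper surface at z = 736 mm. It stands on four 50×50 mm square legs, each inset 32 mm from the nearest pair of top edges, running from the floor to the underside of the top.

B is an open-topped rectangular box: outside dimensions 173×484×344 mm, with a uniform wall and base thickness of 19 mm. The base is a full 173×484 slab on the floor; four walls sit on top of the base. The front and back walls (the −y and +y sides) span the full width; the two side walls fit between them.

C is a spool: two coaxial disc flanges of radius 160 mm and thickness 11 mm, joined by a core cylinder of radius 77 mm and height 296 mm. The lower flange rests on z = 0 and the three cylinders share a vertical axis.

The open box is on top of the table. The spool is on the floor beside the table on its −x side.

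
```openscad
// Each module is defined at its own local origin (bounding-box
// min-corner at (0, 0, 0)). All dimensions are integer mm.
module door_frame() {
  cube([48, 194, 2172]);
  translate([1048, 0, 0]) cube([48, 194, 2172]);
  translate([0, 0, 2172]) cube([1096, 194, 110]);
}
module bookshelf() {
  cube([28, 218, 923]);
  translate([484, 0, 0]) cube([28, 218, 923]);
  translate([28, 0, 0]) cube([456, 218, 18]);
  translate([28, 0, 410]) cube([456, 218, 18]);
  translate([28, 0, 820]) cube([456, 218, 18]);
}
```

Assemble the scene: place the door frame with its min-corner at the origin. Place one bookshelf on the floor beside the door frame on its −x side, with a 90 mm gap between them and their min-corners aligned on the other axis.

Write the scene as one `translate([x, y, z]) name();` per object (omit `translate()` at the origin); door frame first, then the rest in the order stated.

door_frame();
translate([-602, 0, 0]) bookshelf();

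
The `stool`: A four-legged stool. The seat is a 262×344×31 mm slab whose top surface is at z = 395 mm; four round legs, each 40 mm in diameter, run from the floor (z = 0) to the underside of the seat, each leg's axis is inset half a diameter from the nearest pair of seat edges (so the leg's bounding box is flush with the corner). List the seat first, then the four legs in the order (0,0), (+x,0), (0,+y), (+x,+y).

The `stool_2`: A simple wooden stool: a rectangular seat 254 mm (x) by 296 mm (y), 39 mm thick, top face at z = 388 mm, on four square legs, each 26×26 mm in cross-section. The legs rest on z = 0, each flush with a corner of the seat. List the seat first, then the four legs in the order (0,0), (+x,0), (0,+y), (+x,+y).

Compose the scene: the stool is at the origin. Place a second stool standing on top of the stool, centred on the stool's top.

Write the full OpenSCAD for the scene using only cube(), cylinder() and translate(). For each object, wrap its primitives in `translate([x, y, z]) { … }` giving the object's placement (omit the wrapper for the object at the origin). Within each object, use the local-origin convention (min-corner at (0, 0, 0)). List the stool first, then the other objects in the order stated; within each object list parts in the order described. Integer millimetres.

translate([0, 0, 364]) cube([262, 344, 31]);
translate([20, 20, 0]) cylinder(h = 364, r = 20);
translate([242, 20, 0]) cylinder(h = 364, r = 20);
translate([20, 324, 0]) cylinder(h = 364, r = 20);
translate([242, 324, 0]) cylinder(h = 364, r = 20);
translate([4, 24, 395]) {
  translate([0, 0, 349]) cube([254, 296, 39]);
  cube([26, 26, 349]);
  translate([228, 0, 0]) cube([26, 26, 349]);
  translate([0, 270, 0]) cube([26, 26, 349]);
  translate([228, 270, 0]) cube([26, 26, 349]);
}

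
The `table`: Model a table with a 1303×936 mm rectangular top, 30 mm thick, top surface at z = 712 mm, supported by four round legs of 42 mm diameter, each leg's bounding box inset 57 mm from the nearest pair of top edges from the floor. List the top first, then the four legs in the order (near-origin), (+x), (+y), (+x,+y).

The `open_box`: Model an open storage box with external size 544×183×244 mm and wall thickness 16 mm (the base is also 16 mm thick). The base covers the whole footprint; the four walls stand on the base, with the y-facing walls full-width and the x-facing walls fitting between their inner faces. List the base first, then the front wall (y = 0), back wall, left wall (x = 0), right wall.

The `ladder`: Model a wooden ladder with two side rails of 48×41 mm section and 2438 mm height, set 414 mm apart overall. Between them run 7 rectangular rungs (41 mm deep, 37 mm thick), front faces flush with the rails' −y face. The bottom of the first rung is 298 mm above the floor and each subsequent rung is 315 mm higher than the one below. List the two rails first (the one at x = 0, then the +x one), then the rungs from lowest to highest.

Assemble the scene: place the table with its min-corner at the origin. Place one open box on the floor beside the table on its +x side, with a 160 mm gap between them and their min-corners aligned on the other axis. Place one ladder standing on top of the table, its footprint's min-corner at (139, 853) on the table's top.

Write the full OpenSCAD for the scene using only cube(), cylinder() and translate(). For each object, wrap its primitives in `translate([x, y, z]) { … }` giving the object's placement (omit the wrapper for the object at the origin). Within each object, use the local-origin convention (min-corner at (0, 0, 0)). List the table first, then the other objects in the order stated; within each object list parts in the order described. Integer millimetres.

translate([0, 0, 682]) cube([1303, 936, 30]);
translate([78, 78, 0]) cylinder(h = 682, r = 21);
translate([1225, 78, 0]) cylinder(h = 682, r = 21);
translate([78, 858, 0]) cylinder(h = 682, r = 21);
translate([1225, 858, 0]) cylinder(h = 682, r = 21);
translate([1463, 0, 0]) {
  cube([544, 183, 16]);
  translate([0, 0, 16]) cube([544, 16, 228]);
  translate([0, 167, 16]) cube([544, 16, 228]);
  translate([0, 16, 16]) cube([16, 151, 228]);
  translate([528, 16, 16]) cube([16, 151, 228]);
}
translate([139, 853, 712]) {
  cube([48, 41, 2438]);
  translate([366, 0, 0]) cube([48, 41, 2438]);
  translate([48, 0, 298]) cube([318, 41, 37]);
  translate([48, 0, 613]) cube([318, 41, 37]);
  translate([48, 0, 928]) cube([318, 41, 37]);
  translate([48, 0, 1243]) cube([318, 41, 37]);
  translate([48, 0, 1558]) cube([318, 41, 37]);
  translate([48, 0, 1873]) cube([318, 41, 37]);
  translate([48, 0, 2188]) cube([318, 41, 37]);
}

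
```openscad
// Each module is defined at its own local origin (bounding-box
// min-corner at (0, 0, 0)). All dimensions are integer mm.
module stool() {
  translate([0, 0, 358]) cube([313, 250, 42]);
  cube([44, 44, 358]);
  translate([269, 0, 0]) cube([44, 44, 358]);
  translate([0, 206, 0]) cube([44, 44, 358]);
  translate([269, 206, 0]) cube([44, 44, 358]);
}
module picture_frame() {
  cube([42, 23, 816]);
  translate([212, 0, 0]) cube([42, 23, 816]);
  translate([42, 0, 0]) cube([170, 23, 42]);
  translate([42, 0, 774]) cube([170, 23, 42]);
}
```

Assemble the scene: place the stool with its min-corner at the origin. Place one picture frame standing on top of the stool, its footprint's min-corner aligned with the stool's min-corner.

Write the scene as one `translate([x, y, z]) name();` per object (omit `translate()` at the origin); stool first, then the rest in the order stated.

stool();
translate([0, 0, 400]) picture_frame();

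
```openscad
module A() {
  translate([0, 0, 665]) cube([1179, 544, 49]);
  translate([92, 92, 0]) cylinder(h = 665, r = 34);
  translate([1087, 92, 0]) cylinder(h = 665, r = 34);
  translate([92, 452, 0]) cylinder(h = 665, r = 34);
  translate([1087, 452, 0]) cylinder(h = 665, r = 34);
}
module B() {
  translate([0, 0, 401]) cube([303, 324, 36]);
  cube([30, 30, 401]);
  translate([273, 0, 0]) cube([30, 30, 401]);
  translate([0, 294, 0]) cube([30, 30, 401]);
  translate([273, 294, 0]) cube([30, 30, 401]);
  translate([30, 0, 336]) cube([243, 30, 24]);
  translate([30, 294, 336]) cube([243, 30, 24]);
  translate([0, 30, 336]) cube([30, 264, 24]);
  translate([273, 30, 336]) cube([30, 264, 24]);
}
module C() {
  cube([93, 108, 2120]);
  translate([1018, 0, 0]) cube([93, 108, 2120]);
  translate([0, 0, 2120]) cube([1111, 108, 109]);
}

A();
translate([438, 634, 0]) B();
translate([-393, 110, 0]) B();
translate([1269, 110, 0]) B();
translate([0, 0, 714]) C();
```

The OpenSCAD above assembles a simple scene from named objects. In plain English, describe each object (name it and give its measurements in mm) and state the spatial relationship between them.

A is a table: top 1179 mm (x) × 544 mm (y), 49 mm thick, upper face at z = 714 mm, on four round legs of 68 mm diameter, each leg's bounding box inset 58 mm from the nearest pair of top edges, running from z = 0 to the bottom of the top.

B is a four-legged stool. The seat is 303×324 mm, 36 mm thick, top at z = 437 mm. It stands on four square legs, each 30×30 mm in cross-section, from z = 0 to the seat underside, each flush with a corner of the seat. Four stretchers, 30 mm wide and 24 mm tall, connect adjacent legs with their undersides at z = 336 mm, each running between the inner faces of the legs it joins and aligned with the legs' outer faces on the other axis.

C is a door frame. The clear opening is 925 mm wide and 2120 mm high. Two 93 mm wide jambs, 108 mm deep, stand either side of the opening from the floor to the top of the opening. A 109 mm thick head sits across the top of both jambs, spanning the full outside width of the frame.

Three stools sit around the table at the +y, −x, +x sides. The door frame is on top of the table.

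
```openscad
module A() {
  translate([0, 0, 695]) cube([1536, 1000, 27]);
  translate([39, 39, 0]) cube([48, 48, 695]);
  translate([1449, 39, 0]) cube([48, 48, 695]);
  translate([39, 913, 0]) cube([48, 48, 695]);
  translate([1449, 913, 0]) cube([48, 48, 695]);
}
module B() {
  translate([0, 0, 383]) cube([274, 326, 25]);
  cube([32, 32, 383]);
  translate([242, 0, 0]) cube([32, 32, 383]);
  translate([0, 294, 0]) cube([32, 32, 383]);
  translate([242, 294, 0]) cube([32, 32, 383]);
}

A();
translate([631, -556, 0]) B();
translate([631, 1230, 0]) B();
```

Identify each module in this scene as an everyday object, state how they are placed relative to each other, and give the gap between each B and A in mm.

Each stool's nearest face is 230 mm from the table's bounding box.

A is a table. B is a stool. Two stools sit around the table at the −y, +y sides. The gap between each stool and the table is 230 mm.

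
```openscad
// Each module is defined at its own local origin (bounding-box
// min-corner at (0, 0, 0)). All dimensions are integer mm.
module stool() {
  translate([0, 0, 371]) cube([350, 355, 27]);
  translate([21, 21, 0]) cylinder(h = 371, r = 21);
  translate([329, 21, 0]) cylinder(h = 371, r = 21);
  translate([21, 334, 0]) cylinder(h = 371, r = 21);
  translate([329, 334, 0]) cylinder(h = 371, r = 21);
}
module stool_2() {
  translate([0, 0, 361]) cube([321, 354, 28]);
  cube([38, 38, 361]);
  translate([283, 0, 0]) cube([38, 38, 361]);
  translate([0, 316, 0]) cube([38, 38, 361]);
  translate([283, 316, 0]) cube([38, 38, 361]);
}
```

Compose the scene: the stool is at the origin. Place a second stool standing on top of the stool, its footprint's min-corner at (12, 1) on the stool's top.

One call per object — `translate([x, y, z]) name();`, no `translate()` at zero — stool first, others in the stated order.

stool();
translate([12, 1, 398]) stool_2();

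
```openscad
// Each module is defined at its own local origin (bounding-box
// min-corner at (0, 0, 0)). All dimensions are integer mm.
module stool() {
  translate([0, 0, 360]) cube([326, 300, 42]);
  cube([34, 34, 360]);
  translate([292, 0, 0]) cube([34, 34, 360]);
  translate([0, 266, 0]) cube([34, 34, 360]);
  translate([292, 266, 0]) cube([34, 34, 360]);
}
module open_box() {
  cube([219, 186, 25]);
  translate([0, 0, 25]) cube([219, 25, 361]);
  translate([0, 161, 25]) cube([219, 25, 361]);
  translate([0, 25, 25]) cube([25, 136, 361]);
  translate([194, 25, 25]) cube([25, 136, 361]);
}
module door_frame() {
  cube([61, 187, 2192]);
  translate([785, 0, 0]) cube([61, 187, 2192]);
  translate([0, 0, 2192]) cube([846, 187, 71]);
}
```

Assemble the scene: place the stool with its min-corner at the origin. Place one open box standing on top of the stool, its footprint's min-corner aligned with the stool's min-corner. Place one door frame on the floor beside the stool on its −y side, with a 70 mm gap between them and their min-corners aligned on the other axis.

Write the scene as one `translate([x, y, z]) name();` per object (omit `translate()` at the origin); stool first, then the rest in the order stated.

stool();
translate([0, 0, 402]) open_box();
translate([0, -257, 0]) door_frame();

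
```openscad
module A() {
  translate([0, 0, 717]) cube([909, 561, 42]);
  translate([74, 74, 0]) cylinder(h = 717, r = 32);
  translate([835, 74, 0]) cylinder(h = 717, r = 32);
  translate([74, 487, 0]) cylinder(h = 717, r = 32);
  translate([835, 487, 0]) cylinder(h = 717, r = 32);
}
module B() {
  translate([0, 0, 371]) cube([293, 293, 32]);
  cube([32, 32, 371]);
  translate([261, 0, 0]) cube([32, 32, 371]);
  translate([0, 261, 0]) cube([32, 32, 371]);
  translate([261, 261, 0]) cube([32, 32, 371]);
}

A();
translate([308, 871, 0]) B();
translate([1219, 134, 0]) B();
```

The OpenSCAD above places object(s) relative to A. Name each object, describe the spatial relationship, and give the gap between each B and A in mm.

Each stool's nearest face is 310 mm from the table's bounding box.

A is a table. B is a stool. Two stools sit around the table at the +y, +x sides. The gap between each stool and the table is 310 mm.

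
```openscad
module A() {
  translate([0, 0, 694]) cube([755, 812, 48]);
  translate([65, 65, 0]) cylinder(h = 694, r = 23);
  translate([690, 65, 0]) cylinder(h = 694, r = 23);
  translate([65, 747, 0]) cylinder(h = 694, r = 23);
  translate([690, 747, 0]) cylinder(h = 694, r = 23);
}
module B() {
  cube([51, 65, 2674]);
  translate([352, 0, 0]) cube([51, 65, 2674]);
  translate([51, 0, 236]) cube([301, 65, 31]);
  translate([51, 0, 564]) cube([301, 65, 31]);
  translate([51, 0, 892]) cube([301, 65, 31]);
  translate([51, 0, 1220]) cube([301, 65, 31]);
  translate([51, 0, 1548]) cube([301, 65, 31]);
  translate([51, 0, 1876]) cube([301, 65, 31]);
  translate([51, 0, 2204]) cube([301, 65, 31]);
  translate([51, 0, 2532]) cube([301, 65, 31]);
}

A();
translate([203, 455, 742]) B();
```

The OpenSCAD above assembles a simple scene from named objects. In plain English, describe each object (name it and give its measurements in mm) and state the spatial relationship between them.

A is a rectangular dining table. The top is 755×812×48 mm with its upper surface at z = 742 mm. It stands on four round legs of 46 mm diameter, each leg's bounding box inset 42 mm from the nearest pair of top edges, running from the floor to the underside of the top.

B is a straight ladder. Two 51×65 mm vertical rails, 2674 mm tall, stand 403 mm apart (outside-to-outside) with their front faces coplanar on the −y side. 8 rungs, each 65 mm deep and 31 mm tall, span between the inner faces of the rails, front faces flush with the rails. The lowest rung's underside is at z = 236 mm and rungs are spaced 328 mm apart (underside to underside).

The ladder is on top of the table.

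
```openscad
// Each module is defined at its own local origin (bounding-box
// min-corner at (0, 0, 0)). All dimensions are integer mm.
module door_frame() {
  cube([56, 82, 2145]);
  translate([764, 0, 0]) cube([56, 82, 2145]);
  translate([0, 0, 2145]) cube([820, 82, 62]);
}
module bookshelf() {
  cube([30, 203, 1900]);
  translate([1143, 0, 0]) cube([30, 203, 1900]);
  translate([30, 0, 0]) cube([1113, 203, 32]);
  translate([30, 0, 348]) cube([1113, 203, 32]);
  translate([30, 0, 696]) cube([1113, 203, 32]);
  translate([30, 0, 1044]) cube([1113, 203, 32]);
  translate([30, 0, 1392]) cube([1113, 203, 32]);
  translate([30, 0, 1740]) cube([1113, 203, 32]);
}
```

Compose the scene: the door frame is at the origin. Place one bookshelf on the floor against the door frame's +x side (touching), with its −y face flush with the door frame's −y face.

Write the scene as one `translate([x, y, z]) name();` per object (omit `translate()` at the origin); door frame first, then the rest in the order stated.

door_frame();
translate([820, 0, 0]) bookshelf();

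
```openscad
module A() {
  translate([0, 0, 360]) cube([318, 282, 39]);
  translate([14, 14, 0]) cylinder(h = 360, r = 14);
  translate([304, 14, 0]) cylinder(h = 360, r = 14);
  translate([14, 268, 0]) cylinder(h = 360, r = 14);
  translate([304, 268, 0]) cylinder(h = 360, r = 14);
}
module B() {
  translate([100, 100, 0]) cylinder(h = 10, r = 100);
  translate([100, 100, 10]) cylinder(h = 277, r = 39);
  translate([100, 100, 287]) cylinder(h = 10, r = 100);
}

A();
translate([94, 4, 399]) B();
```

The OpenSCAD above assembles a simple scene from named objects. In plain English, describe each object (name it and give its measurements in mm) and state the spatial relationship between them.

A is a four-legged stool. The seat is a 318×282×39 mm slab whose top surface is at z = 399 mm; four round legs, each 28 mm in diameter, run from the floor (z = 0) to the underside of the seat, each leg's axis is inset half a diameter from the nearest pair of seat edges (so the leg's bounding box is flush with the corner).

B is a spool: two coaxial disc flanges of radius 100 mm and thickness 10 mm, joined by a core cylinder of radius 39 mm and height 277 mm. The lower flange rests on z = 0 and the three cylinders share a vertical axis.

The spool is on top of the stool.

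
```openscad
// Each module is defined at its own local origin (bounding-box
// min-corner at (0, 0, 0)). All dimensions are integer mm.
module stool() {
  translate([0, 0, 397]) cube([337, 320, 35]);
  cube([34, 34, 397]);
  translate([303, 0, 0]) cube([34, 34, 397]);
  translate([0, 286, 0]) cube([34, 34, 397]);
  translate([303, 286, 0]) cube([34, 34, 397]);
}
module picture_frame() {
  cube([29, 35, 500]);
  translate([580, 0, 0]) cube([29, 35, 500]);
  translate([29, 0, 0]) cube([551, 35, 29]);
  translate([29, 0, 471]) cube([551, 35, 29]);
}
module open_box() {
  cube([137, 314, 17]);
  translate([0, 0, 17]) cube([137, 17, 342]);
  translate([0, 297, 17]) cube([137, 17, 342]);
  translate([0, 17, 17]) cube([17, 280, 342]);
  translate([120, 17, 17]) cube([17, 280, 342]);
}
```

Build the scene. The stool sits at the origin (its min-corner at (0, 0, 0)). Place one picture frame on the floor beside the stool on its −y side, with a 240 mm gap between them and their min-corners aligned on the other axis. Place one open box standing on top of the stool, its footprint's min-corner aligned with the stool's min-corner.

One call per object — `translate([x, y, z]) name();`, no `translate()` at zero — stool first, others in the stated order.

stool();
translate([0, -275, 0]) picture_frame();
translate([0, 0, 432]) open_box();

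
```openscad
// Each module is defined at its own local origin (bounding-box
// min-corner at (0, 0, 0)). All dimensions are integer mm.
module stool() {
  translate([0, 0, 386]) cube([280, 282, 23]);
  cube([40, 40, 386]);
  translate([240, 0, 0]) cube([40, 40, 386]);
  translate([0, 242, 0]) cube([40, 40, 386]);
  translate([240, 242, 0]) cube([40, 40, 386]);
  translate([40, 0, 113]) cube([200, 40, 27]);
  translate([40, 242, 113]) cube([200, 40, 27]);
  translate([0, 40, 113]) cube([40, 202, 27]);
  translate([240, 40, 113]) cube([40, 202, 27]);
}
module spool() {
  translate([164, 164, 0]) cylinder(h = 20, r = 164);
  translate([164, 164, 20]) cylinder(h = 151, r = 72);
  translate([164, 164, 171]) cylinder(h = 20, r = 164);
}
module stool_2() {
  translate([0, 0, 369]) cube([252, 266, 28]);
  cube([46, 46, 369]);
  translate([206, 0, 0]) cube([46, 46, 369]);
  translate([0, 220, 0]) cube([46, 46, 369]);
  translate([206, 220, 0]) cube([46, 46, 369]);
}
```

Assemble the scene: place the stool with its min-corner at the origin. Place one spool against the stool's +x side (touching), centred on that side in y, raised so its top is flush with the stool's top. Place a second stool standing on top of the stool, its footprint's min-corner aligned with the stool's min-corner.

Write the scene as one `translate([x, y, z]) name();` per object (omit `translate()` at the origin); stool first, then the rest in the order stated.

stool();
translate([280, -23, 218]) spool();
translate([0, 0, 409]) stool_2();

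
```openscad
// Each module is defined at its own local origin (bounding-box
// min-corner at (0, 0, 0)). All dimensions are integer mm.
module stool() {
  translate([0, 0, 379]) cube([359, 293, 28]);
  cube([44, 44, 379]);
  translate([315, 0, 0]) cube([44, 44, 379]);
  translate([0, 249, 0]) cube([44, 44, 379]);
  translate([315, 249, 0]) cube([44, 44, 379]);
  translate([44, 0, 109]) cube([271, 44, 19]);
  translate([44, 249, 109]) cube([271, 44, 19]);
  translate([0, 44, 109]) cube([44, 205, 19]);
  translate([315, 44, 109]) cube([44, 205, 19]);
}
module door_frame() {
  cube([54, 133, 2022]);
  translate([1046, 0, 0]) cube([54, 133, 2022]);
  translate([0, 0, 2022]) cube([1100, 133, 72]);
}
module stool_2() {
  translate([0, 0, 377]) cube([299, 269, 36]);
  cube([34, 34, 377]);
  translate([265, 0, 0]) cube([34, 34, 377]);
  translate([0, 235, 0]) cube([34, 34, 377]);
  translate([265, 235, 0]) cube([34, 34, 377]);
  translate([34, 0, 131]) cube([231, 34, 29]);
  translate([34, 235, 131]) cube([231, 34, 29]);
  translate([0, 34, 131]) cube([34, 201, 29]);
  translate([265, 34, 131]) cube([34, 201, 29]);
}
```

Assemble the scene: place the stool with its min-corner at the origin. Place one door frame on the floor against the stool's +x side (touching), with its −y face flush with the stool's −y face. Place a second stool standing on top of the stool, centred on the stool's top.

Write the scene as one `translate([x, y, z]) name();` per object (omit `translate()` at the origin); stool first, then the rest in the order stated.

stool();
translate([359, 0, 0]) door_frame();
translate([30, 12, 407]) stool_2();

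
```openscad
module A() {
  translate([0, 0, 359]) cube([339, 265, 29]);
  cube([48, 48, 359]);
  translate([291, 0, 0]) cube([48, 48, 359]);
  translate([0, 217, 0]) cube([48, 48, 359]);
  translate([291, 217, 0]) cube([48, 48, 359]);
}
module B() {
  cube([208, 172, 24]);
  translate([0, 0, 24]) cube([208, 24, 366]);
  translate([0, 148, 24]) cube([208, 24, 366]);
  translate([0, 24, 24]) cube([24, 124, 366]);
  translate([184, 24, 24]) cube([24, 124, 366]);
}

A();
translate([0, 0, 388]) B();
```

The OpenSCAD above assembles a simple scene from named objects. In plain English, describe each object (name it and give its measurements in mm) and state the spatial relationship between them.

A is a four-legged stool. The seat is 339×265 mm, 29 mm thick, top at z = 388 mm. It stands on four square legs, each 48×48 mm in cross-section, from z = 0 to the seat underside, each flush with a corner of the seat.

B is an open storage box with external size 208×172×390 mm and wall thickness 24 mm (the base is also 24 mm thick). The base covers the whole footprint; the four walls stand on the base, with the y-facing walls full-width and the x-facing walls fitting between their inner faces.

The open box is on top of the stool.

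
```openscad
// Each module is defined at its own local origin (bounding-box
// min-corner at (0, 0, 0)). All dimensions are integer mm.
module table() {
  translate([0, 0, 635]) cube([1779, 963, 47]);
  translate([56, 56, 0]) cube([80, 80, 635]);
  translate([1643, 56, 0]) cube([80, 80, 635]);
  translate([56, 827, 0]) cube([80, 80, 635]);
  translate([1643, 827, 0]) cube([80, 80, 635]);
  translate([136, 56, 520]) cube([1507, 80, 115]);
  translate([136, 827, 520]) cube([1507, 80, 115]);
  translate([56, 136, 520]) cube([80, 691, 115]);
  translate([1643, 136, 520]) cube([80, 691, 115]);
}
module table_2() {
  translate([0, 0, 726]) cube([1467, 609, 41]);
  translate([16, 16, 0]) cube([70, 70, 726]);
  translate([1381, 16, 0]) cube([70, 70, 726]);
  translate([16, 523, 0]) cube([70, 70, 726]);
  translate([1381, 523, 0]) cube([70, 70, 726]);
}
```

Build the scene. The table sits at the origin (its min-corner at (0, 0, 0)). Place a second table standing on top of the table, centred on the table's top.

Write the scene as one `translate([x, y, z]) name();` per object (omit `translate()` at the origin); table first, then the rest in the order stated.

table();
translate([156, 177, 682]) table_2();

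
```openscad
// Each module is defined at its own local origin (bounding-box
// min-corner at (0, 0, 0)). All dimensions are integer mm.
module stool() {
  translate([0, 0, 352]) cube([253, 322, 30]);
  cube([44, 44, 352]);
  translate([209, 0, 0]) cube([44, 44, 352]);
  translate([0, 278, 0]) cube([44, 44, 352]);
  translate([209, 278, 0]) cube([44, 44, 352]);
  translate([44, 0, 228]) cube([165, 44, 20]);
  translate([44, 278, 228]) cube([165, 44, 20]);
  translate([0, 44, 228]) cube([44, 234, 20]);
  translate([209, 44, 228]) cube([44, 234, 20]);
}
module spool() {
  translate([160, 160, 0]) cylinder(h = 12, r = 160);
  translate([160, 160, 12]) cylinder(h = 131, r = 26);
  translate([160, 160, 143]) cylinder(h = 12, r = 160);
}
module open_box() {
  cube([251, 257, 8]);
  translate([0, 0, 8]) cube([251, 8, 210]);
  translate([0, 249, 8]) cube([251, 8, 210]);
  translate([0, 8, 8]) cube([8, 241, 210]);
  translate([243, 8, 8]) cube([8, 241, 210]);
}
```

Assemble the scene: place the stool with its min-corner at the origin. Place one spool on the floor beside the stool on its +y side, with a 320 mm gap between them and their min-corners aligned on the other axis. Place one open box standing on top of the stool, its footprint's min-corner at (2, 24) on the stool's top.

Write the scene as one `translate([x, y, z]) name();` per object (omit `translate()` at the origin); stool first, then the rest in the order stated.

stool();
translate([0, 642, 0]) spool();
translate([2, 24, 382]) open_box();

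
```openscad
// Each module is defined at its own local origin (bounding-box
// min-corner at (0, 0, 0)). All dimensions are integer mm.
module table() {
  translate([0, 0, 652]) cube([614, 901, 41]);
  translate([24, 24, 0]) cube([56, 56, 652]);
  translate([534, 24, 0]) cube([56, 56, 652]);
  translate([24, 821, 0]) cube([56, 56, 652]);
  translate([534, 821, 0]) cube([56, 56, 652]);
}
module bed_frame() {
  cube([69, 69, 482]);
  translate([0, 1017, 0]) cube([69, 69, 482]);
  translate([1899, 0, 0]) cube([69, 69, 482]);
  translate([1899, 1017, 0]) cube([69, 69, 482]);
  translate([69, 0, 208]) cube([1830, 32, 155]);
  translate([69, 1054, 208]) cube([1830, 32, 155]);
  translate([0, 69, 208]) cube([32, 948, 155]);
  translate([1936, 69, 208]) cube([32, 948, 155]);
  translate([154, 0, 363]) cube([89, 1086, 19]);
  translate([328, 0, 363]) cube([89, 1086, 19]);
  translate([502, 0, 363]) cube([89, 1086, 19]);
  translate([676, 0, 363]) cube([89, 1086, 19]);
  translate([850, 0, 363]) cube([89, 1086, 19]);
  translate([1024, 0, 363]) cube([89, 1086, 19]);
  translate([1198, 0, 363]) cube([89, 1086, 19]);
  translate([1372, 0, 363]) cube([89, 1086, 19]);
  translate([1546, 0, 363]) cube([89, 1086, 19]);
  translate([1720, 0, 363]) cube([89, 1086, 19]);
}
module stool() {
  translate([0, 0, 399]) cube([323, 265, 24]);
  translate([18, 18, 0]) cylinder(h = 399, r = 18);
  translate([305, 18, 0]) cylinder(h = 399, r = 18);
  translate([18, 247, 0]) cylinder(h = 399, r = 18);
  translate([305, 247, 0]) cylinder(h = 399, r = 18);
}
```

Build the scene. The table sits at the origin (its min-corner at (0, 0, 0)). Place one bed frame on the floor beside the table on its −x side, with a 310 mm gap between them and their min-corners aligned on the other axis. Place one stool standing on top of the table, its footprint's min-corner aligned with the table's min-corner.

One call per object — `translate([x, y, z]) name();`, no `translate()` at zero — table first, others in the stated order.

table();
translate([-2278, 0, 0]) bed_frame();
translate([0, 0, 693]) stool();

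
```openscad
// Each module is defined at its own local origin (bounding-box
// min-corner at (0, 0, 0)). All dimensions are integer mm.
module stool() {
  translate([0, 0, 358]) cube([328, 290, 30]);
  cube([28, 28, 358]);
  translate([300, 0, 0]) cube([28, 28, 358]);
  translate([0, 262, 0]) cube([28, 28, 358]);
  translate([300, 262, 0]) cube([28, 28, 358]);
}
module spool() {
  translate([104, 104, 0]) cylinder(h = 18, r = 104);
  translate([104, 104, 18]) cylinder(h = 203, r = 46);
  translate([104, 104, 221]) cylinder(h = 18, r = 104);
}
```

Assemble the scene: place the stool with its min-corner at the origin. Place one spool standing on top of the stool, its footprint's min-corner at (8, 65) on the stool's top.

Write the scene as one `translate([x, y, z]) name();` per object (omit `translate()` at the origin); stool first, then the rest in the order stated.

stool();
translate([8, 65, 388]) spool();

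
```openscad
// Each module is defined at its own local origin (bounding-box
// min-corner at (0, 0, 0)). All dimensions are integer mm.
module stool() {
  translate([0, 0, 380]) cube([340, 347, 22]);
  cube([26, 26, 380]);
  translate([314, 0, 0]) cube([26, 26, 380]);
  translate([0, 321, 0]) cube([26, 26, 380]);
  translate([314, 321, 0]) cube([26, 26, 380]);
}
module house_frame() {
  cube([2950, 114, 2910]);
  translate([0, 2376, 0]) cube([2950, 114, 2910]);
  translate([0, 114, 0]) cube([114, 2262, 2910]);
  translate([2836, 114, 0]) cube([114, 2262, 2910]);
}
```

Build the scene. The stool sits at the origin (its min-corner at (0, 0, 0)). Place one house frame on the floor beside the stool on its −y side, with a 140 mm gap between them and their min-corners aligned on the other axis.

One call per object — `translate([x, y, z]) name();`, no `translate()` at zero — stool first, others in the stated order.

stool();
translate([0, -2630, 0]) house_frame();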